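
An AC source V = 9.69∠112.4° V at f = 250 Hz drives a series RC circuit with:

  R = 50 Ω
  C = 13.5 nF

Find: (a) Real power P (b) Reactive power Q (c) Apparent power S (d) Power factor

Step 1 — Angular frequency: ω = 2π·f = 2π·250 = 1571 rad/s.
Step 2 — Component impedances:
  R: Z = R = 50 Ω
  C: Z = 1/(jωC) = -j/(ω·C) = 0 - j4.716e+04 Ω
Step 3 — Series combination: Z_total = R + C = 50 - j4.716e+04 Ω = 4.716e+04∠-89.9° Ω.
Step 4 — Source phasor: V = 9.69∠112.4° V = -3.693 + j8.959 V.
Step 5 — Current: I = V / Z = -0.0001901 - j7.81e-05 A = 0.0002055∠-157.7° A.
Step 6 — Complex power: S = V·I* = 2.111e-06 - j0.001991 VA.
Step 7 — Real power: P = Re(S) = 2.111e-06 W.
Step 8 — Reactive power: Q = Im(S) = -0.001991 VAR.
Step 9 — Apparent power: |S| = 0.001991 VA.
Step 10 — Power factor: PF = P/|S| = 0.00106 (leading).

(a) P = 2.111e-06 W  (b) Q = -0.001991 VAR  (c) S = 0.001991 VA  (d) PF = 0.00106 (leading)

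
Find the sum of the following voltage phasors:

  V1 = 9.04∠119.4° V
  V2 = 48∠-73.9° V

Step 1 — Convert each phasor to rectangular form:
  V1 = 9.04·(cos(119.4°) + j·sin(119.4°)) = -4.438 + j7.876 V
  V2 = 48·(cos(-73.9°) + j·sin(-73.9°)) = 13.31 - j46.12 V
Step 2 — Sum components: V_total = 8.873 - j38.24 V.
Step 3 — Convert to polar: |V_total| = 39.26 V, ∠V_total = -76.9°.

V_total = 39.26∠-76.9° V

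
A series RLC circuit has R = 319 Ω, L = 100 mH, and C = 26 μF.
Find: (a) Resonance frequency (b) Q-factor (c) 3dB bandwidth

Step 1 — Resonance: ω₀ = 1/√(LC) = 1/√(0.1·2.6e-05) = 620.2 rad/s.
Step 2 — f₀ = ω₀/(2π) = 98.7 Hz.
Step 3 — Series Q: Q = ω₀L/R = 620.2·0.1/319 = 0.1944.
Step 4 — Bandwidth: Δω = ω₀/Q = 3190 rad/s; BW = Δω/(2π) = 507.7 Hz.

(a) f₀ = 98.7 Hz  (b) Q = 0.1944  (c) BW = 507.7 Hz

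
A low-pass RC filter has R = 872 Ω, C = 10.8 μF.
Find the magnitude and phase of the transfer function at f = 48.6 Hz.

Step 1 — Angular frequency: ω = 2π·48.6 = 305.4 rad/s.
Step 2 — Transfer function: H(jω) = 1/(1 + jωRC).
Step 3 — Denominator: 1 + jωRC = 1 + j·305.4·872·1.08e-05 = 1 + j2.876.
Step 4 — H = 0.1079 - j0.3102.
Step 5 — Magnitude: |H| = 0.3284 (-9.7 dB); phase: φ = -70.8°.

|H| = 0.3284 (-9.7 dB), φ = -70.8°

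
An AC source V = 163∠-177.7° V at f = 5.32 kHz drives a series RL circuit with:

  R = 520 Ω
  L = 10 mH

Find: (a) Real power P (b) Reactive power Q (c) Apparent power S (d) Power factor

Step 1 — Angular frequency: ω = 2π·f = 2π·5320 = 3.343e+04 rad/s.
Step 2 — Component impedances:
  R: Z = R = 520 Ω
  L: Z = jωL = j·3.343e+04·0.01 = 0 + j334.3 Ω
Step 3 — Series combination: Z_total = R + L = 520 + j334.3 Ω = 618.2∠32.7° Ω.
Step 4 — Source phasor: V = 163∠-177.7° V = -162.9 - j6.541 V.
Step 5 — Current: I = V / Z = -0.2274 + j0.1336 A = 0.2637∠149.6° A.
Step 6 — Complex power: S = V·I* = 36.15 + j23.24 VA.
Step 7 — Real power: P = Re(S) = 36.15 W.
Step 8 — Reactive power: Q = Im(S) = 23.24 VAR.
Step 9 — Apparent power: |S| = 42.98 VA.
Step 10 — Power factor: PF = P/|S| = 0.8412 (lagging).

(a) P = 36.15 W  (b) Q = 23.24 VAR  (c) S = 42.98 VA  (d) PF = 0.8412 (lagging)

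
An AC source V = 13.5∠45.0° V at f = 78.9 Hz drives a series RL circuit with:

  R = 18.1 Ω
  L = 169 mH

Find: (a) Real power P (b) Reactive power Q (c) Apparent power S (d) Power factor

Step 1 — Angular frequency: ω = 2π·f = 2π·78.9 = 495.7 rad/s.
Step 2 — Component impedances:
  R: Z = R = 18.1 Ω
  L: Z = jωL = j·495.7·0.169 = 0 + j83.78 Ω
Step 3 — Series combination: Z_total = R + L = 18.1 + j83.78 Ω = 85.71∠77.8° Ω.
Step 4 — Source phasor: V = 13.5∠45.0° V = 9.546 + j9.546 V.
Step 5 — Current: I = V / Z = 0.1324 - j0.08534 A = 0.1575∠-32.8° A.
Step 6 — Complex power: S = V·I* = 0.449 + j2.078 VA.
Step 7 — Real power: P = Re(S) = 0.449 W.
Step 8 — Reactive power: Q = Im(S) = 2.078 VAR.
Step 9 — Apparent power: |S| = 2.126 VA.
Step 10 — Power factor: PF = P/|S| = 0.2112 (lagging).

(a) P = 0.449 W  (b) Q = 2.078 VAR  (c) S = 2.126 VA  (d) PF = 0.2112 (lagging)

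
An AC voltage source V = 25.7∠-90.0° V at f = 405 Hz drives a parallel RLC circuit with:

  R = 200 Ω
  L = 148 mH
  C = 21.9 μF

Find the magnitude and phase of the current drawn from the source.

Step 1 — Angular frequency: ω = 2π·f = 2π·405 = 2545 rad/s.
Step 2 — Component impedances:
  R: Z = R = 200 Ω
  L: Z = jωL = j·2545·0.148 = 0 + j376.6 Ω
  C: Z = 1/(jωC) = -j/(ω·C) = 0 - j17.94 Ω
Step 3 — Parallel combination: 1/Z_total = 1/R + 1/L + 1/C; Z_total = 1.759 - j18.68 Ω = 18.76∠-84.6° Ω.
Step 4 — Source phasor: V = 25.7∠-90.0° V = 0 - j25.7 V.
Step 5 — Ohm's law: I = V / Z_total = (0 - j25.7) / (1.759 - j18.68) = 1.364 - j0.1285 A.
Step 6 — Convert to polar: |I| = 1.37 A, ∠I = -5.4°.

I = 1.37∠-5.4° A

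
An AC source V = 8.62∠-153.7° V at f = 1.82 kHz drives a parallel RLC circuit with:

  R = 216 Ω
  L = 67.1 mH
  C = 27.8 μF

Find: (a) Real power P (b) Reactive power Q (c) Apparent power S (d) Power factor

Step 1 — Angular frequency: ω = 2π·f = 2π·1820 = 1.144e+04 rad/s.
Step 2 — Component impedances:
  R: Z = R = 216 Ω
  L: Z = jωL = j·1.144e+04·0.0671 = 0 + j767.3 Ω
  C: Z = 1/(jωC) = -j/(ω·C) = 0 - j3.146 Ω
Step 3 — Parallel combination: 1/Z_total = 1/R + 1/L + 1/C; Z_total = 0.04618 - j3.158 Ω = 3.158∠-89.2° Ω.
Step 4 — Source phasor: V = 8.62∠-153.7° V = -7.728 - j3.819 V.
Step 5 — Current: I = V / Z = 1.173 - j2.464 A = 2.729∠-64.5° A.
Step 6 — Complex power: S = V·I* = 0.344 - j23.52 VA.
Step 7 — Real power: P = Re(S) = 0.344 W.
Step 8 — Reactive power: Q = Im(S) = -23.52 VAR.
Step 9 — Apparent power: |S| = 23.53 VA.
Step 10 — Power factor: PF = P/|S| = 0.01462 (leading).

(a) P = 0.344 W  (b) Q = -23.52 VAR  (c) S = 23.53 VA  (d) PF = 0.01462 (leading)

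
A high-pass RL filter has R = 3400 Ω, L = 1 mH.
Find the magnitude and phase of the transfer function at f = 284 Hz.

Step 1 — Angular frequency: ω = 2π·284 = 1784 rad/s.
Step 2 — Transfer function: H(jω) = jωL/(R + jωL).
Step 3 — Numerator jωL = j·1.784; denominator R + jωL = 3400 + j1.784.
Step 4 — H = 2.754e-07 + j0.0005248.
Step 5 — Magnitude: |H| = 0.0005248 (-65.6 dB); phase: φ = 90.0°.

|H| = 0.0005248 (-65.6 dB), φ = 90.0°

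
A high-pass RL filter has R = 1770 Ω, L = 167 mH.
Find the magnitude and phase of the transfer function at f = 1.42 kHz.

Step 1 — Angular frequency: ω = 2π·1420 = 8922 rad/s.
Step 2 — Transfer function: H(jω) = jωL/(R + jωL).
Step 3 — Numerator jωL = j·1490; denominator R + jωL = 1770 + j1490.
Step 4 — H = 0.4147 + j0.4927.
Step 5 — Magnitude: |H| = 0.644 (-3.8 dB); phase: φ = 49.9°.

|H| = 0.644 (-3.8 dB), φ = 49.9°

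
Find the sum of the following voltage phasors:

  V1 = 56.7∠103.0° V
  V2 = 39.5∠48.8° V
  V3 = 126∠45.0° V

Step 1 — Convert each phasor to rectangular form:
  V1 = 56.7·(cos(103.0°) + j·sin(103.0°)) = -12.75 + j55.25 V
  V2 = 39.5·(cos(48.8°) + j·sin(48.8°)) = 26.02 + j29.72 V
  V3 = 126·(cos(45.0°) + j·sin(45.0°)) = 89.1 + j89.1 V
Step 2 — Sum components: V_total = 102.4 + j174.1 V.
Step 3 — Convert to polar: |V_total| = 201.9 V, ∠V_total = 59.5°.

V_total = 201.9∠59.5° V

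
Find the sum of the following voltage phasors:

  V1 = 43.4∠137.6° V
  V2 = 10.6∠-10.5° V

Step 1 — Convert each phasor to rectangular form:
  V1 = 43.4·(cos(137.6°) + j·sin(137.6°)) = -32.05 + j29.26 V
  V2 = 10.6·(cos(-10.5°) + j·sin(-10.5°)) = 10.42 - j1.932 V
Step 2 — Sum components: V_total = -21.63 + j27.33 V.
Step 3 — Convert to polar: |V_total| = 34.85 V, ∠V_total = 128.4°.

V_total = 34.85∠128.4° V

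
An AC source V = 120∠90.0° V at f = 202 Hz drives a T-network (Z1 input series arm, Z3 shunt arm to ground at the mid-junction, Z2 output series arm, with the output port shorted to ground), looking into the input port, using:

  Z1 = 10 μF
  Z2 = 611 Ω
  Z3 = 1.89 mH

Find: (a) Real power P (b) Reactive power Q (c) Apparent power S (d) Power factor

Step 1 — Angular frequency: ω = 2π·f = 2π·202 = 1269 rad/s.
Step 2 — Component impedances:
  Z1: Z = 1/(jωC) = -j/(ω·C) = 0 - j78.79 Ω
  Z2: Z = R = 611 Ω
  Z3: Z = jωL = j·1269·0.00189 = 0 + j2.399 Ω
Step 3 — With the output port shorted to ground, the output series arm Z2 runs from the junction to ground; the shunt arm Z3 also runs from the junction to ground. They appear in parallel: Z3 || Z2 = 0.009418 + j2.399 Ω.
Step 4 — Series with input arm Z1: Z_in = Z1 + (Z3 || Z2) = 0.009418 - j76.39 Ω = 76.39∠-90.0° Ω.
Step 5 — Source phasor: V = 120∠90.0° V = 0 + j120 V.
Step 6 — Current: I = V / Z = -1.571 + j0.0001937 A = 1.571∠180.0° A.
Step 7 — Complex power: S = V·I* = 0.02324 - j188.5 VA.
Step 8 — Real power: P = Re(S) = 0.02324 W.
Step 9 — Reactive power: Q = Im(S) = -188.5 VAR.
Step 10 — Apparent power: |S| = 188.5 VA.
Step 11 — Power factor: PF = P/|S| = 0.0001233 (leading).

(a) P = 0.02324 W  (b) Q = -188.5 VAR  (c) S = 188.5 VA  (d) PF = 0.0001233 (leading)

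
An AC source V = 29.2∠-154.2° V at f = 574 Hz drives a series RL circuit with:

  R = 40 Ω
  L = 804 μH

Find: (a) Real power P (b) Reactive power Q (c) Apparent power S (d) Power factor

Step 1 — Angular frequency: ω = 2π·f = 2π·574 = 3607 rad/s.
Step 2 — Component impedances:
  R: Z = R = 40 Ω
  L: Z = jωL = j·3607·0.000804 = 0 + j2.9 Ω
Step 3 — Series combination: Z_total = R + L = 40 + j2.9 Ω = 40.1∠4.1° Ω.
Step 4 — Source phasor: V = 29.2∠-154.2° V = -26.29 - j12.71 V.
Step 5 — Current: I = V / Z = -0.6767 - j0.2687 A = 0.7281∠-158.3° A.
Step 6 — Complex power: S = V·I* = 21.2 + j1.537 VA.
Step 7 — Real power: P = Re(S) = 21.2 W.
Step 8 — Reactive power: Q = Im(S) = 1.537 VAR.
Step 9 — Apparent power: |S| = 21.26 VA.
Step 10 — Power factor: PF = P/|S| = 0.9974 (lagging).

(a) P = 21.2 W  (b) Q = 1.537 VAR  (c) S = 21.26 VA  (d) PF = 0.9974 (lagging)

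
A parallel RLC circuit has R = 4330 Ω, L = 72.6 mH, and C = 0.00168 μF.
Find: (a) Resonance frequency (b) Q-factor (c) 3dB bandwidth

Step 1 — Resonance: ω₀ = 1/√(LC) = 1/√(0.0726·1.68e-09) = 9.055e+04 rad/s.
Step 2 — f₀ = ω₀/(2π) = 1.441e+04 Hz.
Step 3 — Parallel Q: Q = R/(ω₀L) = 4330/(9.055e+04·0.0726) = 0.6587.
Step 4 — Bandwidth: Δω = ω₀/Q = 1.375e+05 rad/s; BW = Δω/(2π) = 2.188e+04 Hz.

(a) f₀ = 1.441e+04 Hz  (b) Q = 0.6587  (c) BW = 2.188e+04 Hz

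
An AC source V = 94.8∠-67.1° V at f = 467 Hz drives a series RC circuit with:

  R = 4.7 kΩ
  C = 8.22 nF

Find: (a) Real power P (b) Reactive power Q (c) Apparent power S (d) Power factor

Step 1 — Angular frequency: ω = 2π·f = 2π·467 = 2934 rad/s.
Step 2 — Component impedances:
  R: Z = R = 4700 Ω
  C: Z = 1/(jωC) = -j/(ω·C) = 0 - j4.146e+04 Ω
Step 3 — Series combination: Z_total = R + C = 4700 - j4.146e+04 Ω = 4.173e+04∠-83.5° Ω.
Step 4 — Source phasor: V = 94.8∠-67.1° V = 36.89 - j87.33 V.
Step 5 — Current: I = V / Z = 0.002179 + j0.0006427 A = 0.002272∠16.4° A.
Step 6 — Complex power: S = V·I* = 0.02426 - j0.214 VA.
Step 7 — Real power: P = Re(S) = 0.02426 W.
Step 8 — Reactive power: Q = Im(S) = -0.214 VAR.
Step 9 — Apparent power: |S| = 0.2154 VA.
Step 10 — Power factor: PF = P/|S| = 0.1126 (leading).

(a) P = 0.02426 W  (b) Q = -0.214 VAR  (c) S = 0.2154 VA  (d) PF = 0.1126 (leading)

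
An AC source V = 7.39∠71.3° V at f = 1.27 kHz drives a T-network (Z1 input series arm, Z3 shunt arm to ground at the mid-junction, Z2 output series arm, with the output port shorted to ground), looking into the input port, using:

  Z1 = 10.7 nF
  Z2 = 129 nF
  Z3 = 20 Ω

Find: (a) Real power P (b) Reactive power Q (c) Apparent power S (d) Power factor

Step 1 — Angular frequency: ω = 2π·f = 2π·1270 = 7980 rad/s.
Step 2 — Component impedances:
  Z1: Z = 1/(jωC) = -j/(ω·C) = 0 - j1.171e+04 Ω
  Z2: Z = 1/(jωC) = -j/(ω·C) = 0 - j971.5 Ω
  Z3: Z = R = 20 Ω
Step 3 — With the output port shorted to ground, the output series arm Z2 runs from the junction to ground; the shunt arm Z3 also runs from the junction to ground. They appear in parallel: Z3 || Z2 = 19.99 - j0.4116 Ω.
Step 4 — Series with input arm Z1: Z_in = Z1 + (Z3 || Z2) = 19.99 - j1.171e+04 Ω = 1.171e+04∠-89.9° Ω.
Step 5 — Source phasor: V = 7.39∠71.3° V = 2.369 + j7 V.
Step 6 — Current: I = V / Z = -0.0005973 + j0.0002033 A = 0.000631∠161.2° A.
Step 7 — Complex power: S = V·I* = 7.959e-06 - j0.004663 VA.
Step 8 — Real power: P = Re(S) = 7.959e-06 W.
Step 9 — Reactive power: Q = Im(S) = -0.004663 VAR.
Step 10 — Apparent power: |S| = 0.004663 VA.
Step 11 — Power factor: PF = P/|S| = 0.001707 (leading).

(a) P = 7.959e-06 W  (b) Q = -0.004663 VAR  (c) S = 0.004663 VA  (d) PF = 0.001707 (leading)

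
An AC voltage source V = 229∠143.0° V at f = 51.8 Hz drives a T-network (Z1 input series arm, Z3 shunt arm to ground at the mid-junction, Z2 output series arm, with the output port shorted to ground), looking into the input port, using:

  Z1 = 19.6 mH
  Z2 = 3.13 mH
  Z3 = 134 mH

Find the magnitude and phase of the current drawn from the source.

Step 1 — Angular frequency: ω = 2π·f = 2π·51.8 = 325.5 rad/s.
Step 2 — Component impedances:
  Z1: Z = jωL = j·325.5·0.0196 = 0 + j6.379 Ω
  Z2: Z = jωL = j·325.5·0.00313 = 0 + j1.019 Ω
  Z3: Z = jωL = j·325.5·0.134 = 0 + j43.61 Ω
Step 3 — With the output port shorted to ground, the output series arm Z2 runs from the junction to ground; the shunt arm Z3 also runs from the junction to ground. They appear in parallel: Z3 || Z2 = 0 + j0.9955 Ω.
Step 4 — Series with input arm Z1: Z_in = Z1 + (Z3 || Z2) = 0 + j7.375 Ω = 7.375∠90.0° Ω.
Step 5 — Source phasor: V = 229∠143.0° V = -182.9 + j137.8 V.
Step 6 — Ohm's law: I = V / Z_total = (-182.9 + j137.8) / (0 + j7.375) = 18.69 + j24.8 A.
Step 7 — Convert to polar: |I| = 31.05 A, ∠I = 53.0°.

I = 31.05∠53.0° A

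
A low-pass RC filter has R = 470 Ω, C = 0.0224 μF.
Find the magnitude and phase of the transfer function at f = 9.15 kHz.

Step 1 — Angular frequency: ω = 2π·9150 = 5.749e+04 rad/s.
Step 2 — Transfer function: H(jω) = 1/(1 + jωRC).
Step 3 — Denominator: 1 + jωRC = 1 + j·5.749e+04·470·2.24e-08 = 1 + j0.6053.
Step 4 — H = 0.7319 - j0.443.
Step 5 — Magnitude: |H| = 0.8555 (-1.4 dB); phase: φ = -31.2°.

|H| = 0.8555 (-1.4 dB), φ = -31.2°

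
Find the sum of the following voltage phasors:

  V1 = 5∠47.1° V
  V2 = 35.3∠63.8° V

Step 1 — Convert each phasor to rectangular form:
  V1 = 5·(cos(47.1°) + j·sin(47.1°)) = 3.404 + j3.663 V
  V2 = 35.3·(cos(63.8°) + j·sin(63.8°)) = 15.59 + j31.67 V
Step 2 — Sum components: V_total = 18.99 + j35.34 V.
Step 3 — Convert to polar: |V_total| = 40.11 V, ∠V_total = 61.7°.

V_total = 40.11∠61.7° V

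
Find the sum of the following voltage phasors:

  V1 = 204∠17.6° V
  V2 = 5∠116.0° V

Step 1 — Convert each phasor to rectangular form:
  V1 = 204·(cos(17.6°) + j·sin(17.6°)) = 194.5 + j61.68 V
  V2 = 5·(cos(116.0°) + j·sin(116.0°)) = -2.192 + j4.494 V
Step 2 — Sum components: V_total = 192.3 + j66.18 V.
Step 3 — Convert to polar: |V_total| = 203.3 V, ∠V_total = 19.0°.

V_total = 203.3∠19.0° V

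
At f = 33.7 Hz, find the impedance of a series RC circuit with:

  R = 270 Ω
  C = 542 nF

Step 1 — Angular frequency: ω = 2π·f = 2π·33.7 = 211.7 rad/s.
Step 2 — Component impedances:
  R: Z = R = 270 Ω
  C: Z = 1/(jωC) = -j/(ω·C) = 0 - j8713 Ω
Step 3 — Series combination: Z_total = R + C = 270 - j8713 Ω = 8718∠-88.2° Ω.

Z = 270 - j8713 Ω = 8718∠-88.2° Ω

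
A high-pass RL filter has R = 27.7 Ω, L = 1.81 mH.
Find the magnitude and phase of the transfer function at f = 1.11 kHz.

Step 1 — Angular frequency: ω = 2π·1110 = 6974 rad/s.
Step 2 — Transfer function: H(jω) = jωL/(R + jωL).
Step 3 — Numerator jωL = j·12.62; denominator R + jωL = 27.7 + j12.62.
Step 4 — H = 0.172 + j0.3774.
Step 5 — Magnitude: |H| = 0.4147 (-7.6 dB); phase: φ = 65.5°.

|H| = 0.4147 (-7.6 dB), φ = 65.5°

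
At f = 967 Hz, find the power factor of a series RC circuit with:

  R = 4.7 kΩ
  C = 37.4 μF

Step 1 — Angular frequency: ω = 2π·f = 2π·967 = 6076 rad/s.
Step 2 — Component impedances:
  R: Z = R = 4700 Ω
  C: Z = 1/(jωC) = -j/(ω·C) = 0 - j4.401 Ω
Step 3 — Series combination: Z_total = R + C = 4700 - j4.401 Ω = 4700∠-0.1° Ω.
Step 4 — Power factor: PF = cos(φ) = Re(Z)/|Z| = 4700/4700 = 1.
Step 5 — Type: Im(Z) = -4.401 ⇒ leading (phase φ = -0.1°).

PF = 1 (leading, φ = -0.1°)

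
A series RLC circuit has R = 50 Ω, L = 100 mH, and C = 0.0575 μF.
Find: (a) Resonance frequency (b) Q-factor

Step 1 — Resonance condition Im(Z)=0 gives ω₀ = 1/√(LC).
Step 2 — ω₀ = 1/√(0.1·5.75e-08) = 1.319e+04 rad/s.
Step 3 — f₀ = ω₀/(2π) = 2099 Hz.
Step 4 — Series Q: Q = ω₀L/R = 1.319e+04·0.1/50 = 26.38.

(a) f₀ = 2099 Hz  (b) Q = 26.38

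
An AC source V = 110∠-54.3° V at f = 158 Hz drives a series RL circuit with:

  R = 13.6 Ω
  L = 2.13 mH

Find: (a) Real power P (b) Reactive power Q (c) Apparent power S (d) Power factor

Step 1 — Angular frequency: ω = 2π·f = 2π·158 = 992.7 rad/s.
Step 2 — Component impedances:
  R: Z = R = 13.6 Ω
  L: Z = jωL = j·992.7·0.00213 = 0 + j2.115 Ω
Step 3 — Series combination: Z_total = R + L = 13.6 + j2.115 Ω = 13.76∠8.8° Ω.
Step 4 — Source phasor: V = 110∠-54.3° V = 64.19 - j89.33 V.
Step 5 — Current: I = V / Z = 3.611 - j7.13 A = 7.992∠-63.1° A.
Step 6 — Complex power: S = V·I* = 868.7 + j135.1 VA.
Step 7 — Real power: P = Re(S) = 868.7 W.
Step 8 — Reactive power: Q = Im(S) = 135.1 VAR.
Step 9 — Apparent power: |S| = 879.1 VA.
Step 10 — Power factor: PF = P/|S| = 0.9881 (lagging).

(a) P = 868.7 W  (b) Q = 135.1 VAR  (c) S = 879.1 VA  (d) PF = 0.9881 (lagging)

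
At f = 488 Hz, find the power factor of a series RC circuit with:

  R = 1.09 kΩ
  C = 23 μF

Step 1 — Angular frequency: ω = 2π·f = 2π·488 = 3066 rad/s.
Step 2 — Component impedances:
  R: Z = R = 1090 Ω
  C: Z = 1/(jωC) = -j/(ω·C) = 0 - j14.18 Ω
Step 3 — Series combination: Z_total = R + C = 1090 - j14.18 Ω = 1090∠-0.7° Ω.
Step 4 — Power factor: PF = cos(φ) = Re(Z)/|Z| = 1090/1090.1 = 0.9999.
Step 5 — Type: Im(Z) = -14.18 ⇒ leading (phase φ = -0.7°).

PF = 0.9999 (leading, φ = -0.7°)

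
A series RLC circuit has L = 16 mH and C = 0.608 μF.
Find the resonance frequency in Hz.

Step 1 — Resonance condition Im(Z)=0 gives ω₀ = 1/√(LC).
Step 2 — ω₀ = 1/√(0.016·6.08e-07) = 1.014e+04 rad/s.
Step 3 — f₀ = ω₀/(2π) = 1614 Hz.

f₀ = 1614 Hz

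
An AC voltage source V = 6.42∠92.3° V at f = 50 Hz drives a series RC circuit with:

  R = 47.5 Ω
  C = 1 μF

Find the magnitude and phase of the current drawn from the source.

Step 1 — Angular frequency: ω = 2π·f = 2π·50 = 314.2 rad/s.
Step 2 — Component impedances:
  R: Z = R = 47.5 Ω
  C: Z = 1/(jωC) = -j/(ω·C) = 0 - j3183 Ω
Step 3 — Series combination: Z_total = R + C = 47.5 - j3183 Ω = 3183∠-89.1° Ω.
Step 4 — Source phasor: V = 6.42∠92.3° V = -0.2576 + j6.415 V.
Step 5 — Ohm's law: I = V / Z_total = (-0.2576 + j6.415) / (47.5 - j3183) = -0.002016 - j5.086e-05 A.
Step 6 — Convert to polar: |I| = 0.002017 A, ∠I = -178.6°.

I = 0.002017∠-178.6° A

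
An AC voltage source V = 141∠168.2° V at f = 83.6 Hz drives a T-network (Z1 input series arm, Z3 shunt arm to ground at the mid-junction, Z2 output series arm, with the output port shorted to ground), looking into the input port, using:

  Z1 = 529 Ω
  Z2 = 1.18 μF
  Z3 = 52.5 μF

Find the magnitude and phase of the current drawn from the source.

Step 1 — Angular frequency: ω = 2π·f = 2π·83.6 = 525.3 rad/s.
Step 2 — Component impedances:
  Z1: Z = R = 529 Ω
  Z2: Z = 1/(jωC) = -j/(ω·C) = 0 - j1613 Ω
  Z3: Z = 1/(jωC) = -j/(ω·C) = 0 - j36.26 Ω
Step 3 — With the output port shorted to ground, the output series arm Z2 runs from the junction to ground; the shunt arm Z3 also runs from the junction to ground. They appear in parallel: Z3 || Z2 = 0 - j35.47 Ω.
Step 4 — Series with input arm Z1: Z_in = Z1 + (Z3 || Z2) = 529 - j35.47 Ω = 530.2∠-3.8° Ω.
Step 5 — Source phasor: V = 141∠168.2° V = -138 + j28.83 V.
Step 6 — Ohm's law: I = V / Z_total = (-138 + j28.83) / (529 - j35.47) = -0.2634 + j0.03685 A.
Step 7 — Convert to polar: |I| = 0.2659 A, ∠I = 172.0°.

I = 0.2659∠172.0° A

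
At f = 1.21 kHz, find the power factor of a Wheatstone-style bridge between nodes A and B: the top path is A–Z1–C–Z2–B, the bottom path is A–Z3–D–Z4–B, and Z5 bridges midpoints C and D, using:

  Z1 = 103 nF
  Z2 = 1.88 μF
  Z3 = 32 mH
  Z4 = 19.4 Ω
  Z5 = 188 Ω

Step 1 — Angular frequency: ω = 2π·f = 2π·1210 = 7603 rad/s.
Step 2 — Component impedances:
  Z1: Z = 1/(jωC) = -j/(ω·C) = 0 - j1277 Ω
  Z2: Z = 1/(jωC) = -j/(ω·C) = 0 - j69.96 Ω
  Z3: Z = jωL = j·7603·0.032 = 0 + j243.3 Ω
  Z4: Z = R = 19.4 Ω
  Z5: Z = R = 188 Ω
Step 3 — Bridge requires nodal analysis (the Z5 bridge couples midpoints C and D, so the two paths cannot be reduced to a simple series/parallel combination). Setting node B to ground and injecting 1 A at node A, the 3-node admittance system at A, C, D solves to V_A = Z_AB = 26.82 + j299.2 Ω = 300.4∠84.9° Ω.
Step 4 — Power factor: PF = cos(φ) = Re(Z)/|Z| = 26.823/300.36 = 0.0893.
Step 5 — Type: Im(Z) = 299.2 ⇒ lagging (phase φ = 84.9°).

PF = 0.0893 (lagging, φ = 84.9°)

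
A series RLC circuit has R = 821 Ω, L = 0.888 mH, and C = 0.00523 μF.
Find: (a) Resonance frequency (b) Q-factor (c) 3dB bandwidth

Step 1 — Resonance: ω₀ = 1/√(LC) = 1/√(0.000888·5.23e-09) = 4.64e+05 rad/s.
Step 2 — f₀ = ω₀/(2π) = 7.385e+04 Hz.
Step 3 — Series Q: Q = ω₀L/R = 4.64e+05·0.000888/821 = 0.5019.
Step 4 — Bandwidth: Δω = ω₀/Q = 9.245e+05 rad/s; BW = Δω/(2π) = 1.471e+05 Hz.

(a) f₀ = 7.385e+04 Hz  (b) Q = 0.5019  (c) BW = 1.471e+05 Hz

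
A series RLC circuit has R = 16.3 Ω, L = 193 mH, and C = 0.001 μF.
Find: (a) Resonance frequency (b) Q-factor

Step 1 — Resonance condition Im(Z)=0 gives ω₀ = 1/√(LC).
Step 2 — ω₀ = 1/√(0.193·1e-09) = 7.198e+04 rad/s.
Step 3 — f₀ = ω₀/(2π) = 1.146e+04 Hz.
Step 4 — Series Q: Q = ω₀L/R = 7.198e+04·0.193/16.3 = 852.3.

(a) f₀ = 1.146e+04 Hz  (b) Q = 852.3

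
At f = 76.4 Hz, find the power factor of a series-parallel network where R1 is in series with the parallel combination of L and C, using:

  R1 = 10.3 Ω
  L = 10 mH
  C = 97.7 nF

Step 1 — Angular frequency: ω = 2π·f = 2π·76.4 = 480 rad/s.
Step 2 — Component impedances:
  R1: Z = R = 10.3 Ω
  L: Z = jωL = j·480·0.01 = 0 + j4.8 Ω
  C: Z = 1/(jωC) = -j/(ω·C) = 0 - j2.132e+04 Ω
Step 3 — Parallel branch: L || C = 1/(1/L + 1/C) = 0 + j4.801 Ω.
Step 4 — Series with R1: Z_total = R1 + (L || C) = 10.3 + j4.801 Ω = 11.36∠25.0° Ω.
Step 5 — Power factor: PF = cos(φ) = Re(Z)/|Z| = 10.3/11.364 = 0.9064.
Step 6 — Type: Im(Z) = 4.801 ⇒ lagging (phase φ = 25.0°).

PF = 0.9064 (lagging, φ = 25.0°)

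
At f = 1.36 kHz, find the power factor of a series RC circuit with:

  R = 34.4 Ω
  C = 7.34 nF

Step 1 — Angular frequency: ω = 2π·f = 2π·1360 = 8545 rad/s.
Step 2 — Component impedances:
  R: Z = R = 34.4 Ω
  C: Z = 1/(jωC) = -j/(ω·C) = 0 - j1.594e+04 Ω
Step 3 — Series combination: Z_total = R + C = 34.4 - j1.594e+04 Ω = 1.594e+04∠-89.9° Ω.
Step 4 — Power factor: PF = cos(φ) = Re(Z)/|Z| = 34.4/1.594e+04 = 0.002158.
Step 5 — Type: Im(Z) = -1.594e+04 ⇒ leading (phase φ = -89.9°).

PF = 0.002158 (leading, φ = -89.9°)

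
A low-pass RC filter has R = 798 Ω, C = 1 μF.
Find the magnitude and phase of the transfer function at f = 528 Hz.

Step 1 — Angular frequency: ω = 2π·528 = 3318 rad/s.
Step 2 — Transfer function: H(jω) = 1/(1 + jωRC).
Step 3 — Denominator: 1 + jωRC = 1 + j·3318·798·1e-06 = 1 + j2.647.
Step 4 — H = 0.1249 - j0.3306.
Step 5 — Magnitude: |H| = 0.3534 (-9.0 dB); phase: φ = -69.3°.

|H| = 0.3534 (-9.0 dB), φ = -69.3°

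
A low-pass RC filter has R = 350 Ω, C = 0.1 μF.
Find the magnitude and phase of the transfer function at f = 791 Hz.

Step 1 — Angular frequency: ω = 2π·791 = 4970 rad/s.
Step 2 — Transfer function: H(jω) = 1/(1 + jωRC).
Step 3 — Denominator: 1 + jωRC = 1 + j·4970·350·1e-07 = 1 + j0.1739.
Step 4 — H = 0.9706 - j0.1688.
Step 5 — Magnitude: |H| = 0.9852 (-0.1 dB); phase: φ = -9.9°.

|H| = 0.9852 (-0.1 dB), φ = -9.9°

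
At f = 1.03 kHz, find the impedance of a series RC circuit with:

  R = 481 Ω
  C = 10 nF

Step 1 — Angular frequency: ω = 2π·f = 2π·1030 = 6472 rad/s.
Step 2 — Component impedances:
  R: Z = R = 481 Ω
  C: Z = 1/(jωC) = -j/(ω·C) = 0 - j1.545e+04 Ω
Step 3 — Series combination: Z_total = R + C = 481 - j1.545e+04 Ω = 1.546e+04∠-88.2° Ω.

Z = 481 - j1.545e+04 Ω = 1.546e+04∠-88.2° Ω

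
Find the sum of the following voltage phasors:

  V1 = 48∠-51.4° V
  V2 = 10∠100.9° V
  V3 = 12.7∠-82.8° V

Step 1 — Convert each phasor to rectangular form:
  V1 = 48·(cos(-51.4°) + j·sin(-51.4°)) = 29.95 - j37.51 V
  V2 = 10·(cos(100.9°) + j·sin(100.9°)) = -1.891 + j9.82 V
  V3 = 12.7·(cos(-82.8°) + j·sin(-82.8°)) = 1.592 - j12.6 V
Step 2 — Sum components: V_total = 29.65 - j40.29 V.
Step 3 — Convert to polar: |V_total| = 50.02 V, ∠V_total = -53.7°.

V_total = 50.02∠-53.7° V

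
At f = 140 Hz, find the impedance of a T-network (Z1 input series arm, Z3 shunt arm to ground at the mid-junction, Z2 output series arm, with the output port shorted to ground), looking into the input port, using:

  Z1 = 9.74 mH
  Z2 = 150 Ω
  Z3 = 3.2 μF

Step 1 — Angular frequency: ω = 2π·f = 2π·140 = 879.6 rad/s.
Step 2 — Component impedances:
  Z1: Z = jωL = j·879.6·0.00974 = 0 + j8.568 Ω
  Z2: Z = R = 150 Ω
  Z3: Z = 1/(jωC) = -j/(ω·C) = 0 - j355.3 Ω
Step 3 — With the output port shorted to ground, the output series arm Z2 runs from the junction to ground; the shunt arm Z3 also runs from the junction to ground. They appear in parallel: Z3 || Z2 = 127.3 - j53.75 Ω.
Step 4 — Series with input arm Z1: Z_in = Z1 + (Z3 || Z2) = 127.3 - j45.18 Ω = 135.1∠-19.5° Ω.

Z = 127.3 - j45.18 Ω = 135.1∠-19.5° Ω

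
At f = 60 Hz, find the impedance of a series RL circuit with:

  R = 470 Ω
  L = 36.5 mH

Step 1 — Angular frequency: ω = 2π·f = 2π·60 = 377 rad/s.
Step 2 — Component impedances:
  R: Z = R = 470 Ω
  L: Z = jωL = j·377·0.0365 = 0 + j13.76 Ω
Step 3 — Series combination: Z_total = R + L = 470 + j13.76 Ω = 470.2∠1.7° Ω.

Z = 470 + j13.76 Ω = 470.2∠1.7° Ω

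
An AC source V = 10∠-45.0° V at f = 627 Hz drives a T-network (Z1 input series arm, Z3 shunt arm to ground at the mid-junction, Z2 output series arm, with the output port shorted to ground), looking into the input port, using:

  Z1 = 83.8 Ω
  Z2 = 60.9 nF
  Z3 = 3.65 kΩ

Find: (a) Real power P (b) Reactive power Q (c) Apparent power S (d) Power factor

Step 1 — Angular frequency: ω = 2π·f = 2π·627 = 3940 rad/s.
Step 2 — Component impedances:
  Z1: Z = R = 83.8 Ω
  Z2: Z = 1/(jωC) = -j/(ω·C) = 0 - j4168 Ω
  Z3: Z = R = 3650 Ω
Step 3 — With the output port shorted to ground, the output series arm Z2 runs from the junction to ground; the shunt arm Z3 also runs from the junction to ground. They appear in parallel: Z3 || Z2 = 2066 - j1809 Ω.
Step 4 — Series with input arm Z1: Z_in = Z1 + (Z3 || Z2) = 2150 - j1809 Ω = 2810∠-40.1° Ω.
Step 5 — Source phasor: V = 10∠-45.0° V = 7.071 - j7.071 V.
Step 6 — Current: I = V / Z = 0.003546 - j0.0003051 A = 0.003559∠-4.9° A.
Step 7 — Complex power: S = V·I* = 0.02723 - j0.02292 VA.
Step 8 — Real power: P = Re(S) = 0.02723 W.
Step 9 — Reactive power: Q = Im(S) = -0.02292 VAR.
Step 10 — Apparent power: |S| = 0.03559 VA.
Step 11 — Power factor: PF = P/|S| = 0.7651 (leading).

(a) P = 0.02723 W  (b) Q = -0.02292 VAR  (c) S = 0.03559 VA  (d) PF = 0.7651 (leading)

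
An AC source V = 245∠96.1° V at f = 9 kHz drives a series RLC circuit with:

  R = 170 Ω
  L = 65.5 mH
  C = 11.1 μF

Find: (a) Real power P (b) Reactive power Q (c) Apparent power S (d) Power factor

Step 1 — Angular frequency: ω = 2π·f = 2π·9000 = 5.655e+04 rad/s.
Step 2 — Component impedances:
  R: Z = R = 170 Ω
  L: Z = jωL = j·5.655e+04·0.0655 = 0 + j3704 Ω
  C: Z = 1/(jωC) = -j/(ω·C) = 0 - j1.593 Ω
Step 3 — Series combination: Z_total = R + L + C = 170 + j3702 Ω = 3706∠87.4° Ω.
Step 4 — Source phasor: V = 245∠96.1° V = -26.03 + j243.6 V.
Step 5 — Current: I = V / Z = 0.06534 + j0.01003 A = 0.0661∠8.7° A.
Step 6 — Complex power: S = V·I* = 0.7429 + j16.18 VA.
Step 7 — Real power: P = Re(S) = 0.7429 W.
Step 8 — Reactive power: Q = Im(S) = 16.18 VAR.
Step 9 — Apparent power: |S| = 16.2 VA.
Step 10 — Power factor: PF = P/|S| = 0.04587 (lagging).

(a) P = 0.7429 W  (b) Q = 16.18 VAR  (c) S = 16.2 VA  (d) PF = 0.04587 (lagging)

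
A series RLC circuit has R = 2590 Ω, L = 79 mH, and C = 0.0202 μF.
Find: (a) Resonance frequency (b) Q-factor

Step 1 — Resonance condition Im(Z)=0 gives ω₀ = 1/√(LC).
Step 2 — ω₀ = 1/√(0.079·2.02e-08) = 2.503e+04 rad/s.
Step 3 — f₀ = ω₀/(2π) = 3984 Hz.
Step 4 — Series Q: Q = ω₀L/R = 2.503e+04·0.079/2590 = 0.7636.

(a) f₀ = 3984 Hz  (b) Q = 0.7636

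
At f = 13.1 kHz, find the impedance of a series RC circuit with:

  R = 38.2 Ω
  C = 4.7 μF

Step 1 — Angular frequency: ω = 2π·f = 2π·1.31e+04 = 8.231e+04 rad/s.
Step 2 — Component impedances:
  R: Z = R = 38.2 Ω
  C: Z = 1/(jωC) = -j/(ω·C) = 0 - j2.585 Ω
Step 3 — Series combination: Z_total = R + C = 38.2 - j2.585 Ω = 38.29∠-3.9° Ω.

Z = 38.2 - j2.585 Ω = 38.29∠-3.9° Ω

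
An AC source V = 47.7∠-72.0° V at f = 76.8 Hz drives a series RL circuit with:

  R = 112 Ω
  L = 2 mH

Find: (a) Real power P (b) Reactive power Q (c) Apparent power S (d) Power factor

Step 1 — Angular frequency: ω = 2π·f = 2π·76.8 = 482.5 rad/s.
Step 2 — Component impedances:
  R: Z = R = 112 Ω
  L: Z = jωL = j·482.5·0.002 = 0 + j0.9651 Ω
Step 3 — Series combination: Z_total = R + L = 112 + j0.9651 Ω = 112∠0.5° Ω.
Step 4 — Source phasor: V = 47.7∠-72.0° V = 14.74 - j45.37 V.
Step 5 — Current: I = V / Z = 0.1281 - j0.4062 A = 0.4259∠-72.5° A.
Step 6 — Complex power: S = V·I* = 20.31 + j0.175 VA.
Step 7 — Real power: P = Re(S) = 20.31 W.
Step 8 — Reactive power: Q = Im(S) = 0.175 VAR.
Step 9 — Apparent power: |S| = 20.31 VA.
Step 10 — Power factor: PF = P/|S| = 1 (lagging).

(a) P = 20.31 W  (b) Q = 0.175 VAR  (c) S = 20.31 VA  (d) PF = 1 (lagging)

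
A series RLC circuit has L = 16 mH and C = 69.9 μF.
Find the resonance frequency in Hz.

Step 1 — Resonance condition Im(Z)=0 gives ω₀ = 1/√(LC).
Step 2 — ω₀ = 1/√(0.016·6.99e-05) = 945.6 rad/s.
Step 3 — f₀ = ω₀/(2π) = 150.5 Hz.

f₀ = 150.5 Hz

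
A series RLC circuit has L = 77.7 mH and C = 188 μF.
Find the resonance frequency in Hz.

Step 1 — Resonance condition Im(Z)=0 gives ω₀ = 1/√(LC).
Step 2 — ω₀ = 1/√(0.0777·0.000188) = 261.6 rad/s.
Step 3 — f₀ = ω₀/(2π) = 41.64 Hz.

f₀ = 41.64 Hz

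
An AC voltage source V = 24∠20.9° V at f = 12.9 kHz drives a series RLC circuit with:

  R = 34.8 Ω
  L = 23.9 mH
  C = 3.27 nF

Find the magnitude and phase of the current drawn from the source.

Step 1 — Angular frequency: ω = 2π·f = 2π·1.29e+04 = 8.105e+04 rad/s.
Step 2 — Component impedances:
  R: Z = R = 34.8 Ω
  L: Z = jωL = j·8.105e+04·0.0239 = 0 + j1937 Ω
  C: Z = 1/(jωC) = -j/(ω·C) = 0 - j3773 Ω
Step 3 — Series combination: Z_total = R + L + C = 34.8 - j1836 Ω = 1836∠-88.9° Ω.
Step 4 — Source phasor: V = 24∠20.9° V = 22.42 + j8.562 V.
Step 5 — Ohm's law: I = V / Z_total = (22.42 + j8.562) / (34.8 - j1836) = -0.004431 + j0.0123 A.
Step 6 — Convert to polar: |I| = 0.01307 A, ∠I = 109.8°.

I = 0.01307∠109.8° A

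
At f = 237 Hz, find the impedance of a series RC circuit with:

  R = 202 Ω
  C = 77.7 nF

Step 1 — Angular frequency: ω = 2π·f = 2π·237 = 1489 rad/s.
Step 2 — Component impedances:
  R: Z = R = 202 Ω
  C: Z = 1/(jωC) = -j/(ω·C) = 0 - j8643 Ω
Step 3 — Series combination: Z_total = R + C = 202 - j8643 Ω = 8645∠-88.7° Ω.

Z = 202 - j8643 Ω = 8645∠-88.7° Ω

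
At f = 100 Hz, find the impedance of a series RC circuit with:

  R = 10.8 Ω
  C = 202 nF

Step 1 — Angular frequency: ω = 2π·f = 2π·100 = 628.3 rad/s.
Step 2 — Component impedances:
  R: Z = R = 10.8 Ω
  C: Z = 1/(jωC) = -j/(ω·C) = 0 - j7879 Ω
Step 3 — Series combination: Z_total = R + C = 10.8 - j7879 Ω = 7879∠-89.9° Ω.

Z = 10.8 - j7879 Ω = 7879∠-89.9° Ω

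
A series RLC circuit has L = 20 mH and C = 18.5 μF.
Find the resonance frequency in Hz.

Step 1 — Resonance condition Im(Z)=0 gives ω₀ = 1/√(LC).
Step 2 — ω₀ = 1/√(0.02·1.85e-05) = 1644 rad/s.
Step 3 — f₀ = ω₀/(2π) = 261.6 Hz.

f₀ = 261.6 Hz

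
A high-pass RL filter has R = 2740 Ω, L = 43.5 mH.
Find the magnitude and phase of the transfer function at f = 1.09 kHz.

Step 1 — Angular frequency: ω = 2π·1090 = 6849 rad/s.
Step 2 — Transfer function: H(jω) = jωL/(R + jωL).
Step 3 — Numerator jωL = j·297.9; denominator R + jωL = 2740 + j297.9.
Step 4 — H = 0.01168 + j0.1075.
Step 5 — Magnitude: |H| = 0.1081 (-19.3 dB); phase: φ = 83.8°.

|H| = 0.1081 (-19.3 dB), φ = 83.8°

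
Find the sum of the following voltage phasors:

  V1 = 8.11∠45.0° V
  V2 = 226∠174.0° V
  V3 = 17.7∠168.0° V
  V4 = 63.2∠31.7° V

Step 1 — Convert each phasor to rectangular form:
  V1 = 8.11·(cos(45.0°) + j·sin(45.0°)) = 5.735 + j5.735 V
  V2 = 226·(cos(174.0°) + j·sin(174.0°)) = -224.8 + j23.62 V
  V3 = 17.7·(cos(168.0°) + j·sin(168.0°)) = -17.31 + j3.68 V
  V4 = 63.2·(cos(31.7°) + j·sin(31.7°)) = 53.77 + j33.21 V
Step 2 — Sum components: V_total = -182.6 + j66.25 V.
Step 3 — Convert to polar: |V_total| = 194.2 V, ∠V_total = 160.1°.

V_total = 194.2∠160.1° V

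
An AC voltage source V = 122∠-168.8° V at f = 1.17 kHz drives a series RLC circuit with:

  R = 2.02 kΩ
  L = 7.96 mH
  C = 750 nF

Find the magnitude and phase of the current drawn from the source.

Step 1 — Angular frequency: ω = 2π·f = 2π·1170 = 7351 rad/s.
Step 2 — Component impedances:
  R: Z = R = 2020 Ω
  L: Z = jωL = j·7351·0.00796 = 0 + j58.52 Ω
  C: Z = 1/(jωC) = -j/(ω·C) = 0 - j181.4 Ω
Step 3 — Series combination: Z_total = R + L + C = 2020 - j122.9 Ω = 2024∠-3.5° Ω.
Step 4 — Source phasor: V = 122∠-168.8° V = -119.7 - j23.7 V.
Step 5 — Ohm's law: I = V / Z_total = (-119.7 - j23.7) / (2020 - j122.9) = -0.05832 - j0.01528 A.
Step 6 — Convert to polar: |I| = 0.06028 A, ∠I = -165.3°.

I = 0.06028∠-165.3° A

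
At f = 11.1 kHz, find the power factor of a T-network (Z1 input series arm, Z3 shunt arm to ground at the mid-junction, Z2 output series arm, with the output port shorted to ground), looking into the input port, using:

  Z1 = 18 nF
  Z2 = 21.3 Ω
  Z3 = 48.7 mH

Step 1 — Angular frequency: ω = 2π·f = 2π·1.11e+04 = 6.974e+04 rad/s.
Step 2 — Component impedances:
  Z1: Z = 1/(jωC) = -j/(ω·C) = 0 - j796.6 Ω
  Z2: Z = R = 21.3 Ω
  Z3: Z = jωL = j·6.974e+04·0.0487 = 0 + j3397 Ω
Step 3 — With the output port shorted to ground, the output series arm Z2 runs from the junction to ground; the shunt arm Z3 also runs from the junction to ground. They appear in parallel: Z3 || Z2 = 21.3 + j0.1336 Ω.
Step 4 — Series with input arm Z1: Z_in = Z1 + (Z3 || Z2) = 21.3 - j796.4 Ω = 796.7∠-88.5° Ω.
Step 5 — Power factor: PF = cos(φ) = Re(Z)/|Z| = 21.299/796.72 = 0.02673.
Step 6 — Type: Im(Z) = -796.4 ⇒ leading (phase φ = -88.5°).

PF = 0.02673 (leading, φ = -88.5°)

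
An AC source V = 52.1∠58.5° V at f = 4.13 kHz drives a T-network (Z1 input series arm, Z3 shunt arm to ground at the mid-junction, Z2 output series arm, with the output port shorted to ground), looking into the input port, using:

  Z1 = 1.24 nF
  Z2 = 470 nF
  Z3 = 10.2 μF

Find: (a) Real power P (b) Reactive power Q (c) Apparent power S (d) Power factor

Step 1 — Angular frequency: ω = 2π·f = 2π·4130 = 2.595e+04 rad/s.
Step 2 — Component impedances:
  Z1: Z = 1/(jωC) = -j/(ω·C) = 0 - j3.108e+04 Ω
  Z2: Z = 1/(jωC) = -j/(ω·C) = 0 - j81.99 Ω
  Z3: Z = 1/(jωC) = -j/(ω·C) = 0 - j3.778 Ω
Step 3 — With the output port shorted to ground, the output series arm Z2 runs from the junction to ground; the shunt arm Z3 also runs from the junction to ground. They appear in parallel: Z3 || Z2 = 0 - j3.612 Ω.
Step 4 — Series with input arm Z1: Z_in = Z1 + (Z3 || Z2) = 0 - j3.108e+04 Ω = 3.108e+04∠-90.0° Ω.
Step 5 — Source phasor: V = 52.1∠58.5° V = 27.22 + j44.42 V.
Step 6 — Current: I = V / Z = -0.001429 + j0.0008758 A = 0.001676∠148.5° A.
Step 7 — Complex power: S = V·I* = 0 - j0.08733 VA.
Step 8 — Real power: P = Re(S) = 0 W.
Step 9 — Reactive power: Q = Im(S) = -0.08733 VAR.
Step 10 — Apparent power: |S| = 0.08733 VA.
Step 11 — Power factor: PF = P/|S| = 0 (leading).

(a) P = 0 W  (b) Q = -0.08733 VAR  (c) S = 0.08733 VA  (d) PF = 0 (leading)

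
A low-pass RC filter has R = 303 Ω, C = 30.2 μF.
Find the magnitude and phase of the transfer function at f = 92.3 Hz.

Step 1 — Angular frequency: ω = 2π·92.3 = 579.9 rad/s.
Step 2 — Transfer function: H(jω) = 1/(1 + jωRC).
Step 3 — Denominator: 1 + jωRC = 1 + j·579.9·303·3.02e-05 = 1 + j5.307.
Step 4 — H = 0.03429 - j0.182.
Step 5 — Magnitude: |H| = 0.1852 (-14.6 dB); phase: φ = -79.3°.

|H| = 0.1852 (-14.6 dB), φ = -79.3°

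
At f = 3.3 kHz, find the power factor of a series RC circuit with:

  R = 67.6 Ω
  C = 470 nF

Step 1 — Angular frequency: ω = 2π·f = 2π·3300 = 2.073e+04 rad/s.
Step 2 — Component impedances:
  R: Z = R = 67.6 Ω
  C: Z = 1/(jωC) = -j/(ω·C) = 0 - j102.6 Ω
Step 3 — Series combination: Z_total = R + C = 67.6 - j102.6 Ω = 122.9∠-56.6° Ω.
Step 4 — Power factor: PF = cos(φ) = Re(Z)/|Z| = 67.6/122.88 = 0.5501.
Step 5 — Type: Im(Z) = -102.6 ⇒ leading (phase φ = -56.6°).

PF = 0.5501 (leading, φ = -56.6°)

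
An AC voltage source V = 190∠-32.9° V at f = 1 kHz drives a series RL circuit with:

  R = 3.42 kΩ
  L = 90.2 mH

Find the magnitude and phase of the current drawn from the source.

Step 1 — Angular frequency: ω = 2π·f = 2π·1000 = 6283 rad/s.
Step 2 — Component impedances:
  R: Z = R = 3420 Ω
  L: Z = jωL = j·6283·0.0902 = 0 + j566.7 Ω
Step 3 — Series combination: Z_total = R + L = 3420 + j566.7 Ω = 3467∠9.4° Ω.
Step 4 — Source phasor: V = 190∠-32.9° V = 159.5 - j103.2 V.
Step 5 — Ohm's law: I = V / Z_total = (159.5 - j103.2) / (3420 + j566.7) = 0.04053 - j0.03689 A.
Step 6 — Convert to polar: |I| = 0.05481 A, ∠I = -42.3°.

I = 0.05481∠-42.3° A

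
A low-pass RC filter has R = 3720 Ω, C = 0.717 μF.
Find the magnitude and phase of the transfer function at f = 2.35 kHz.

Step 1 — Angular frequency: ω = 2π·2350 = 1.477e+04 rad/s.
Step 2 — Transfer function: H(jω) = 1/(1 + jωRC).
Step 3 — Denominator: 1 + jωRC = 1 + j·1.477e+04·3720·7.17e-07 = 1 + j39.38.
Step 4 — H = 0.0006443 - j0.02538.
Step 5 — Magnitude: |H| = 0.02538 (-31.9 dB); phase: φ = -88.5°.

|H| = 0.02538 (-31.9 dB), φ = -88.5°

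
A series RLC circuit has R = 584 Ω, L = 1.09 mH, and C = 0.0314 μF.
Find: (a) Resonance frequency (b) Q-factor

Step 1 — Resonance condition Im(Z)=0 gives ω₀ = 1/√(LC).
Step 2 — ω₀ = 1/√(0.00109·3.14e-08) = 1.709e+05 rad/s.
Step 3 — f₀ = ω₀/(2π) = 2.72e+04 Hz.
Step 4 — Series Q: Q = ω₀L/R = 1.709e+05·0.00109/584 = 0.319.

(a) f₀ = 2.72e+04 Hz  (b) Q = 0.319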